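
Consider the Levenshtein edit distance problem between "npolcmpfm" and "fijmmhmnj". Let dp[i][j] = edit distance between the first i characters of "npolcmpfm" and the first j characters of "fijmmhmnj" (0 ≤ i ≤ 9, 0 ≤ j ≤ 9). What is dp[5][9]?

   ''  f  i  j  m  m  h  m  n  j
''  0  1  2  3  4  5  6  7  8  9
 n  1  1  2  3  4  5  6  7  7  8
 p  2  2  2  3  4  5  6  7  8  8
 o  3  3  3  3  4  5  6  7  8  9
 l  4  4  4  4  4  5  6  7  8  9
 c  5  5  5  5  5  5  6  7  8  9
 m  6  6  6  6  5  5  6  6  7  8
 p  7  7  7  7  6  6  6  7  7  8
 f  8  7  8  8  7  7  7  7  8  8
 m  9  8  8  9  8  7  8  7  8  9

9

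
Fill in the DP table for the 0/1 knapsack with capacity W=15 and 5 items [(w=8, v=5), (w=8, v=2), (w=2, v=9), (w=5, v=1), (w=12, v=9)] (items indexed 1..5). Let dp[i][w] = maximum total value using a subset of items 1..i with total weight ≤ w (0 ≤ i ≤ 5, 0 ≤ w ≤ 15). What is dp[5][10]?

14

i\w   0   1   2   3   4   5   6   7   8   9  10  11  12  13  14  15
  0   0   0   0   0   0   0   0   0   0   0   0   0   0   0   0   0
  1   0   0   0   0   0   0   0   0   5   5   5   5   5   5   5   5
  2   0   0   0   0   0   0   0   0   5   5   5   5   5   5   5   5
  3   0   0   9   9   9   9   9   9   9   9  14  14  14  14  14  14
  4   0   0   9   9   9   9   9  10  10  10  14  14  14  14  14  15
  5   0   0   9   9   9   9   9  10  10  10  14  14  14  14  18  18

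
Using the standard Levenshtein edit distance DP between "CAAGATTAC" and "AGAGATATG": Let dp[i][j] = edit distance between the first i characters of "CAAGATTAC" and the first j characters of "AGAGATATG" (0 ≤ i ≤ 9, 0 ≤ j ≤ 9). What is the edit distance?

5

   ''  A  G  A  G  A  T  A  T  G
''  0  1  2  3  4  5  6  7  8  9
 C  1  1  2  3  4  5  6  7  8  9
 A  2  1  2  2  3  4  5  6  7  8
 A  3  2  2  2  3  3  4  5  6  7
 G  4  3  2  3  2  3  4  5  6  6
 A  5  4  3  2  3  2  3  4  5  6
 T  6  5  4  3  3  3  2  3  4  5
 T  7  6  5  4  4  4  3  3  3  4
 A  8  7  6  5  5  4  4  3  4  4
 C  9  8  7  6  6  5  5  4  4  5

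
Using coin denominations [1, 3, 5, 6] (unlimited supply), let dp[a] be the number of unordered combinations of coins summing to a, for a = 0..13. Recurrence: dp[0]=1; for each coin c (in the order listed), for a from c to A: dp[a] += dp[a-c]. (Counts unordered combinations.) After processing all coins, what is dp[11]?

11

after  coin     0     1     2     3     4     5     6     7     8     9    10    11    12    13
          1     1     1     1     1     1     1     1     1     1     1     1     1     1     1
          3     1     1     1     2     2     2     3     3     3     4     4     4     5     5
          5     1     1     1     2     2     3     4     4     5     6     7     8     9    10
          6     1     1     1     2     2     3     5     5     6     8     9    11    14    15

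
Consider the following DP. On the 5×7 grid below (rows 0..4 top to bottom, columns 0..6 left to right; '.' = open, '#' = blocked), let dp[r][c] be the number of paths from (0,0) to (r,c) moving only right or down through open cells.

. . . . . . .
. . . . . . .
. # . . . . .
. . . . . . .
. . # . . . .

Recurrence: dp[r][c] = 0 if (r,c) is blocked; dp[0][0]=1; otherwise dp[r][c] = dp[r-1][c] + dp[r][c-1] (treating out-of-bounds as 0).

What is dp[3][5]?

r\c   0   1   2   3   4   5   6
  0   1   1   1   1   1   1   1
  1   1   2   3   4   5   6   7
  2   1   0   3   7  12  18  25
  3   1   1   4  11  23  41  66
  4   1   2   0  11  34  75 141

41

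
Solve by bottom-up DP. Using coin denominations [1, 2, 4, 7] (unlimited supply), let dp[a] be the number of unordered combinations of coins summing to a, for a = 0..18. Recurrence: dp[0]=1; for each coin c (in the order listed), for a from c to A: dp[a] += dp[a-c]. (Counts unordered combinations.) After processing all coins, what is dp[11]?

after  coin     0     1     2     3     4     5     6     7     8     9    10    11    12    13    14    15    16    17    18
          1     1     1     1     1     1     1     1     1     1     1     1     1     1     1     1     1     1     1     1
          2     1     1     2     2     3     3     4     4     5     5     6     6     7     7     8     8     9     9    10
          4     1     1     2     2     4     4     6     6     9     9    12    12    16    16    20    20    25    25    30
          7     1     1     2     2     4     4     6     7    10    11    14    16    20    22    27    30    36    39    46

16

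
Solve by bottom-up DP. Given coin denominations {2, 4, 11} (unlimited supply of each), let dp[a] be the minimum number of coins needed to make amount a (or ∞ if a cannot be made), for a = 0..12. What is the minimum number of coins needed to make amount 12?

3

 a  0  1  2  3  4  5  6  7  8  9 10 11 12
dp  0  -  1  -  1  -  2  -  2  -  3  1  3
(- denotes ∞ / unreachable)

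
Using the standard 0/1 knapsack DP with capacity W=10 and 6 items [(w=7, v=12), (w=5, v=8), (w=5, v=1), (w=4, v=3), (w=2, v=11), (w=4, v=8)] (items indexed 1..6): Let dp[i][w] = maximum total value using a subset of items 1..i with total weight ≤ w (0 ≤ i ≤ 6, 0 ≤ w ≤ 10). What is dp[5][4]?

i\w   0   1   2   3   4   5   6   7   8   9  10
  0   0   0   0   0   0   0   0   0   0   0   0
  1   0   0   0   0   0   0   0  12  12  12  12
  2   0   0   0   0   0   8   8  12  12  12  12
  3   0   0   0   0   0   8   8  12  12  12  12
  4   0   0   0   0   3   8   8  12  12  12  12
  5   0   0  11  11  11  11  14  19  19  23  23
  6   0   0  11  11  11  11  19  19  19  23  23

11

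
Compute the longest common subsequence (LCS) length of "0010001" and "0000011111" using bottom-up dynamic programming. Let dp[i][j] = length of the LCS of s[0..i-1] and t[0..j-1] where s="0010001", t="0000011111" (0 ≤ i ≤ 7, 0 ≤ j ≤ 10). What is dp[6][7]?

   ''  0  0  0  0  0  1  1  1  1  1
''  0  0  0  0  0  0  0  0  0  0  0
 0  0  1  1  1  1  1  1  1  1  1  1
 0  0  1  2  2  2  2  2  2  2  2  2
 1  0  1  2  2  2  2  3  3  3  3  3
 0  0  1  2  3  3  3  3  3  3  3  3
 0  0  1  2  3  4  4  4  4  4  4  4
 0  0  1  2  3  4  5  5  5  5  5  5
 1  0  1  2  3  4  5  6  6  6  6  6

5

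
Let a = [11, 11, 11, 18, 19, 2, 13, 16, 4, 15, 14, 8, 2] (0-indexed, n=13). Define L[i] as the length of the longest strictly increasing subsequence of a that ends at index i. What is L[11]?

   i    0    1    2    3    4    5    6    7    8    9   10   11   12
a[i]   11   11   11   18   19    2   13   16    4   15   14    8    2
L[i]    1    1    1    2    3    1    2    3    2    3    3    3    1

3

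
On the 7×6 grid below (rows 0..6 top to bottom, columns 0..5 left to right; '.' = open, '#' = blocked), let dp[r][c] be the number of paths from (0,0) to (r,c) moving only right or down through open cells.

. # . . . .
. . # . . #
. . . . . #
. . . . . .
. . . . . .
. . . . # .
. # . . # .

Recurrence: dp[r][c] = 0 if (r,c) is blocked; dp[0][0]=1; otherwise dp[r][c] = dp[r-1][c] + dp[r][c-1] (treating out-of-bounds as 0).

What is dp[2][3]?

2

r\c   0   1   2   3   4   5
  0   1   0   0   0   0   0
  1   1   1   0   0   0   0
  2   1   2   2   2   2   0
  3   1   3   5   7   9   9
  4   1   4   9  16  25  34
  5   1   5  14  30   0  34
  6   1   0  14  44   0  34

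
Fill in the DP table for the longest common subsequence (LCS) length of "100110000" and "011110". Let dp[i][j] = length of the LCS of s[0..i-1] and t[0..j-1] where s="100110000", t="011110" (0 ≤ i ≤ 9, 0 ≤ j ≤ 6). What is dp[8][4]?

3

   ''  0  1  1  1  1  0
''  0  0  0  0  0  0  0
 1  0  0  1  1  1  1  1
 0  0  1  1  1  1  1  2
 0  0  1  1  1  1  1  2
 1  0  1  2  2  2  2  2
 1  0  1  2  3  3  3  3
 0  0  1  2  3  3  3  4
 0  0  1  2  3  3  3  4
 0  0  1  2  3  3  3  4
 0  0  1  2  3  3  3  4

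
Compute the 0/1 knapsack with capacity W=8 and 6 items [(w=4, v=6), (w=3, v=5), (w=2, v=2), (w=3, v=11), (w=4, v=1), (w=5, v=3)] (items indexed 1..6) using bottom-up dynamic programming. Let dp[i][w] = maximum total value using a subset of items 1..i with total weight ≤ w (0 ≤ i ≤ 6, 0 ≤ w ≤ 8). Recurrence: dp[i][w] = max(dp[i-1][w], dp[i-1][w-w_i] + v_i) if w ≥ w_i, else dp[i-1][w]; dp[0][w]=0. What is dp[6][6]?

i\w   0   1   2   3   4   5   6   7   8
  0   0   0   0   0   0   0   0   0   0
  1   0   0   0   0   6   6   6   6   6
  2   0   0   0   5   6   6   6  11  11
  3   0   0   2   5   6   7   8  11  11
  4   0   0   2  11  11  13  16  17  18
  5   0   0   2  11  11  13  16  17  18
  6   0   0   2  11  11  13  16  17  18

16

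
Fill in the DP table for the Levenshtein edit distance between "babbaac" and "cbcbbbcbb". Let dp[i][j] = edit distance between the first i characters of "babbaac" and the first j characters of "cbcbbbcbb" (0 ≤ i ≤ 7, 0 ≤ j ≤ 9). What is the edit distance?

6

   ''  c  b  c  b  b  b  c  b  b
''  0  1  2  3  4  5  6  7  8  9
 b  1  1  1  2  3  4  5  6  7  8
 a  2  2  2  2  3  4  5  6  7  8
 b  3  3  2  3  2  3  4  5  6  7
 b  4  4  3  3  3  2  3  4  5  6
 a  5  5  4  4  4  3  3  4  5  6
 a  6  6  5  5  5  4  4  4  5  6
 c  7  6  6  5  6  5  5  4  5  6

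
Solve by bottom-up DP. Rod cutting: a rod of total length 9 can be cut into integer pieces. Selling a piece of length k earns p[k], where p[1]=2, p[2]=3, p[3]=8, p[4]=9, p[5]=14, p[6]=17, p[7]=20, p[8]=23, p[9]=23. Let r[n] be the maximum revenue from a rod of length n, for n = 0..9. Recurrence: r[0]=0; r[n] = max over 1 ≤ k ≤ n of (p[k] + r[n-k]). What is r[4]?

   n    0    1    2    3    4    5    6    7    8    9
r[n]    0    2    4    8   10   14   17   20   23   25

10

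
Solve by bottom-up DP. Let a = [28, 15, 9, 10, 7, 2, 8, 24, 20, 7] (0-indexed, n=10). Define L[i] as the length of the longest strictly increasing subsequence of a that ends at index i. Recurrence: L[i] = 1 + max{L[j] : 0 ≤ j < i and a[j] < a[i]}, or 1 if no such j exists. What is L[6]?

   i    0    1    2    3    4    5    6    7    8    9
a[i]   28   15    9   10    7    2    8   24   20    7
L[i]    1    1    1    2    1    1    2    3    3    2

2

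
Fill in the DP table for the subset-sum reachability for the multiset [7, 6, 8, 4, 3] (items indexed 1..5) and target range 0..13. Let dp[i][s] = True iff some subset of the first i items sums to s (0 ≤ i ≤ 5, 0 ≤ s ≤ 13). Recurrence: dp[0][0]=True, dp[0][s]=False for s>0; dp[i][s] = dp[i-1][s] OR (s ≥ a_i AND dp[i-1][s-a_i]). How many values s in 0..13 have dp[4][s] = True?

9

i\s   0   1   2   3   4   5   6   7   8   9  10  11  12  13
  0   T   F   F   F   F   F   F   F   F   F   F   F   F   F
  1   T   F   F   F   F   F   F   T   F   F   F   F   F   F
  2   T   F   F   F   F   F   T   T   F   F   F   F   F   T
  3   T   F   F   F   F   F   T   T   T   F   F   F   F   T
  4   T   F   F   F   T   F   T   T   T   F   T   T   T   T
  5   T   F   F   T   T   F   T   T   T   T   T   T   T   T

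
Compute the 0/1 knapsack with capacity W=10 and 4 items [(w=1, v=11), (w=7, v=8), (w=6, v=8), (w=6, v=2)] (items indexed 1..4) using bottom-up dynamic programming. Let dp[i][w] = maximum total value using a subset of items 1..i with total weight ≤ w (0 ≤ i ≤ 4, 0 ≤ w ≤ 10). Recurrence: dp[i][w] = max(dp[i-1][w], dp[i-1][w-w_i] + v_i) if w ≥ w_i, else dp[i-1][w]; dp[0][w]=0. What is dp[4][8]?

19

i\w   0   1   2   3   4   5   6   7   8   9  10
  0   0   0   0   0   0   0   0   0   0   0   0
  1   0  11  11  11  11  11  11  11  11  11  11
  2   0  11  11  11  11  11  11  11  19  19  19
  3   0  11  11  11  11  11  11  19  19  19  19
  4   0  11  11  11  11  11  11  19  19  19  19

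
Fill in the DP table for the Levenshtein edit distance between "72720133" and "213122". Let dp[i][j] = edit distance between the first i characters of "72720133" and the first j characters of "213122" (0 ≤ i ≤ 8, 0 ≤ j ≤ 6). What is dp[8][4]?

5

   ''  2  1  3  1  2  2
''  0  1  2  3  4  5  6
 7  1  1  2  3  4  5  6
 2  2  1  2  3  4  4  5
 7  3  2  2  3  4  5  5
 2  4  3  3  3  4  4  5
 0  5  4  4  4  4  5  5
 1  6  5  4  5  4  5  6
 3  7  6  5  4  5  5  6
 3  8  7  6  5  5  6  6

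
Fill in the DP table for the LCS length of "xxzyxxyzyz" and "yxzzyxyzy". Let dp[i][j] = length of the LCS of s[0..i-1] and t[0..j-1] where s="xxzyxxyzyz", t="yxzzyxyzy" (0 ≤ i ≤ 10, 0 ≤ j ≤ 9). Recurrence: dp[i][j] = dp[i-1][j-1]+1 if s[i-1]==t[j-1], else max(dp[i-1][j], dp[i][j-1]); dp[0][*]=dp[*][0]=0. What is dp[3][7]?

2

   ''  y  x  z  z  y  x  y  z  y
''  0  0  0  0  0  0  0  0  0  0
 x  0  0  1  1  1  1  1  1  1  1
 x  0  0  1  1  1  1  2  2  2  2
 z  0  0  1  2  2  2  2  2  3  3
 y  0  1  1  2  2  3  3  3  3  4
 x  0  1  2  2  2  3  4  4  4  4
 x  0  1  2  2  2  3  4  4  4  4
 y  0  1  2  2  2  3  4  5  5  5
 z  0  1  2  3  3  3  4  5  6  6
 y  0  1  2  3  3  4  4  5  6  7
 z  0  1  2  3  4  4  4  5  6  7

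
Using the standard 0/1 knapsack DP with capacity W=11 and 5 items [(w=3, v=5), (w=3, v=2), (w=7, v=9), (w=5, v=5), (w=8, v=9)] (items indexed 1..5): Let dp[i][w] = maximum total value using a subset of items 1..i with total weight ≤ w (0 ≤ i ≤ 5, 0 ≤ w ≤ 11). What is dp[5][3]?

i\w   0   1   2   3   4   5   6   7   8   9  10  11
  0   0   0   0   0   0   0   0   0   0   0   0   0
  1   0   0   0   5   5   5   5   5   5   5   5   5
  2   0   0   0   5   5   5   7   7   7   7   7   7
  3   0   0   0   5   5   5   7   9   9   9  14  14
  4   0   0   0   5   5   5   7   9  10  10  14  14
  5   0   0   0   5   5   5   7   9  10  10  14  14

5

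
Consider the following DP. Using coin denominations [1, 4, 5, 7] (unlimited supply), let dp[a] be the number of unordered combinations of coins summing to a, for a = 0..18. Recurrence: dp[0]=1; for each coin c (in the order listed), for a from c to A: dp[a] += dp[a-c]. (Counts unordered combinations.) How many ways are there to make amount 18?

21

after  coin     0     1     2     3     4     5     6     7     8     9    10    11    12    13    14    15    16    17    18
          1     1     1     1     1     1     1     1     1     1     1     1     1     1     1     1     1     1     1     1
          4     1     1     1     1     2     2     2     2     3     3     3     3     4     4     4     4     5     5     5
          5     1     1     1     1     2     3     3     3     4     5     6     6     7     8     9    10    11    12    13
          7     1     1     1     1     2     3     3     4     5     6     7     8    10    11    13    15    17    19    21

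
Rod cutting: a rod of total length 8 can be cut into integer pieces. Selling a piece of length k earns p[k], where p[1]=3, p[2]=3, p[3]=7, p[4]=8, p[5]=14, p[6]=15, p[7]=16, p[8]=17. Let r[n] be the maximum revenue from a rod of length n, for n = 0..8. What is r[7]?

   n    0    1    2    3    4    5    6    7    8
r[n]    0    3    6    9   12   15   18   21   24

21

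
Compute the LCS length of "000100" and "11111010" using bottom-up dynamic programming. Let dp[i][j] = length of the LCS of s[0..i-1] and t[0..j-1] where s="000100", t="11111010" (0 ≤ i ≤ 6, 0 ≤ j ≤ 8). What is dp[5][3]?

1

   ''  1  1  1  1  1  0  1  0
''  0  0  0  0  0  0  0  0  0
 0  0  0  0  0  0  0  1  1  1
 0  0  0  0  0  0  0  1  1  2
 0  0  0  0  0  0  0  1  1  2
 1  0  1  1  1  1  1  1  2  2
 0  0  1  1  1  1  1  2  2  3
 0  0  1  1  1  1  1  2  2  3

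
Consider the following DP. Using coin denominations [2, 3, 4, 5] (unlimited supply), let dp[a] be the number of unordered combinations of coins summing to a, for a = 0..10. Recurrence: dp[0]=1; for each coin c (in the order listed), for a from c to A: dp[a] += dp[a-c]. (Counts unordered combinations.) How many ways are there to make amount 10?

after  coin     0     1     2     3     4     5     6     7     8     9    10
          2     1     0     1     0     1     0     1     0     1     0     1
          3     1     0     1     1     1     1     2     1     2     2     2
          4     1     0     1     1     2     1     3     2     4     3     5
          5     1     0     1     1     2     2     3     3     5     5     7

7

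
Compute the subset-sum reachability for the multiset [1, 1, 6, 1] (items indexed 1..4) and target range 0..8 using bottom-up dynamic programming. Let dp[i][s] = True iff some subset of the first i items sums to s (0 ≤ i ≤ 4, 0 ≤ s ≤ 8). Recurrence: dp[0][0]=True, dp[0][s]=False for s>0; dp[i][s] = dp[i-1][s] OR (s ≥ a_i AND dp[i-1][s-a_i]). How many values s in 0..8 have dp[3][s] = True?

i\s   0   1   2   3   4   5   6   7   8
  0   T   F   F   F   F   F   F   F   F
  1   T   T   F   F   F   F   F   F   F
  2   T   T   T   F   F   F   F   F   F
  3   T   T   T   F   F   F   T   T   T
  4   T   T   T   T   F   F   T   T   T

6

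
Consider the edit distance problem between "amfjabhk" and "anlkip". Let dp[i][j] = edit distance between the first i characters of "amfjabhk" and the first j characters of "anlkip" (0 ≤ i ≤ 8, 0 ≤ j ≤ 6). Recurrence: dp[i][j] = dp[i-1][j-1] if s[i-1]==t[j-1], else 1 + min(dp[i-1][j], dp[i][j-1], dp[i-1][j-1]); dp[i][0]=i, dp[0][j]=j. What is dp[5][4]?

4

   ''  a  n  l  k  i  p
''  0  1  2  3  4  5  6
 a  1  0  1  2  3  4  5
 m  2  1  1  2  3  4  5
 f  3  2  2  2  3  4  5
 j  4  3  3  3  3  4  5
 a  5  4  4  4  4  4  5
 b  6  5  5  5  5  5  5
 h  7  6  6  6  6  6  6
 k  8  7  7  7  6  7  7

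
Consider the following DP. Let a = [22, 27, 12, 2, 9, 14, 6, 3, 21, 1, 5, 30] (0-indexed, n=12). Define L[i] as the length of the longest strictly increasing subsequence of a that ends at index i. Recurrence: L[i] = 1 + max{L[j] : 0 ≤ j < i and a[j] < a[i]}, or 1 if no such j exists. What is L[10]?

   i    0    1    2    3    4    5    6    7    8    9   10   11
a[i]   22   27   12    2    9   14    6    3   21    1    5   30
L[i]    1    2    1    1    2    3    2    2    4    1    3    5

3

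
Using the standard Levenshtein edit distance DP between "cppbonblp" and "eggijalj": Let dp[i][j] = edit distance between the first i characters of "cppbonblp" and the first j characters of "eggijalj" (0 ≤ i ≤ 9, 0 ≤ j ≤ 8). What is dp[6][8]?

8

   ''  e  g  g  i  j  a  l  j
''  0  1  2  3  4  5  6  7  8
 c  1  1  2  3  4  5  6  7  8
 p  2  2  2  3  4  5  6  7  8
 p  3  3  3  3  4  5  6  7  8
 b  4  4  4  4  4  5  6  7  8
 o  5  5  5  5  5  5  6  7  8
 n  6  6  6  6  6  6  6  7  8
 b  7  7  7  7  7  7  7  7  8
 l  8  8  8  8  8  8  8  7  8
 p  9  9  9  9  9  9  9  8  8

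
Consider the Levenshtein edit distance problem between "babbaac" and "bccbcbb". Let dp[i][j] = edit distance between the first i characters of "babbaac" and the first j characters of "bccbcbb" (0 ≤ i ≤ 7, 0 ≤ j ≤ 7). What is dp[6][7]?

5

   ''  b  c  c  b  c  b  b
''  0  1  2  3  4  5  6  7
 b  1  0  1  2  3  4  5  6
 a  2  1  1  2  3  4  5  6
 b  3  2  2  2  2  3  4  5
 b  4  3  3  3  2  3  3  4
 a  5  4  4  4  3  3  4  4
 a  6  5  5  5  4  4  4  5
 c  7  6  5  5  5  4  5  5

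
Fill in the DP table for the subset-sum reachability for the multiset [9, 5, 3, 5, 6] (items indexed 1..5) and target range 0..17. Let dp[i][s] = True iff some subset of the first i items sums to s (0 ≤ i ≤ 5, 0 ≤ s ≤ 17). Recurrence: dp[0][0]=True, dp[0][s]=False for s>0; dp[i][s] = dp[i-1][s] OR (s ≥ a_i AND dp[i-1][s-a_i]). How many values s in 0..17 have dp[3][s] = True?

i\s   0   1   2   3   4   5   6   7   8   9  10  11  12  13  14  15  16  17
  0   T   F   F   F   F   F   F   F   F   F   F   F   F   F   F   F   F   F
  1   T   F   F   F   F   F   F   F   F   T   F   F   F   F   F   F   F   F
  2   T   F   F   F   F   T   F   F   F   T   F   F   F   F   T   F   F   F
  3   T   F   F   T   F   T   F   F   T   T   F   F   T   F   T   F   F   T
  4   T   F   F   T   F   T   F   F   T   T   T   F   T   T   T   F   F   T
  5   T   F   F   T   F   T   T   F   T   T   T   T   T   T   T   T   T   T

8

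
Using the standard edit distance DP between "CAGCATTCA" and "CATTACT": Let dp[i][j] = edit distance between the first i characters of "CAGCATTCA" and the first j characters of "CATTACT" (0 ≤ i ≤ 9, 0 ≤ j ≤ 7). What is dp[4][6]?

3

   ''  C  A  T  T  A  C  T
''  0  1  2  3  4  5  6  7
 C  1  0  1  2  3  4  5  6
 A  2  1  0  1  2  3  4  5
 G  3  2  1  1  2  3  4  5
 C  4  3  2  2  2  3  3  4
 A  5  4  3  3  3  2  3  4
 T  6  5  4  3  3  3  3  3
 T  7  6  5  4  3  4  4  3
 C  8  7  6  5  4  4  4  4
 A  9  8  7  6  5  4  5  5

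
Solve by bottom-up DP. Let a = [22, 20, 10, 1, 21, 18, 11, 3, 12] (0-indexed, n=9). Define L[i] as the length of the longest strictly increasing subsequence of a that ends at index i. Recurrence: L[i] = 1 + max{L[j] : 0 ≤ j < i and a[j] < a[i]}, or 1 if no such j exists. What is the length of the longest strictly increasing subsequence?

3

   i    0    1    2    3    4    5    6    7    8
a[i]   22   20   10    1   21   18   11    3   12
L[i]    1    1    1    1    2    2    2    2    3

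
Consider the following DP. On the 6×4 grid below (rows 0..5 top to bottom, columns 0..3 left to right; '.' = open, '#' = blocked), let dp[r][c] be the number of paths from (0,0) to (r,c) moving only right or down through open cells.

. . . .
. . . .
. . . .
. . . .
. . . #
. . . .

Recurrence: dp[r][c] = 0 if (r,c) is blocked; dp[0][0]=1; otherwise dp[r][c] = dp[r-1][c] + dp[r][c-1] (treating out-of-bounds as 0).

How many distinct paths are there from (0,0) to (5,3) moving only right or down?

21

r\c   0   1   2   3
  0   1   1   1   1
  1   1   2   3   4
  2   1   3   6  10
  3   1   4  10  20
  4   1   5  15   0
  5   1   6  21  21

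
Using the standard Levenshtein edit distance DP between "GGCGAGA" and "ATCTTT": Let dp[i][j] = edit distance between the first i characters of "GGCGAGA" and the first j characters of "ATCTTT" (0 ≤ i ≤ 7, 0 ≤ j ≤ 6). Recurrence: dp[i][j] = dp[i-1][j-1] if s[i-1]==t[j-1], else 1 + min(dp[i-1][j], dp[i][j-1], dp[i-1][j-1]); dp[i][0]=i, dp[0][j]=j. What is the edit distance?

6

   ''  A  T  C  T  T  T
''  0  1  2  3  4  5  6
 G  1  1  2  3  4  5  6
 G  2  2  2  3  4  5  6
 C  3  3  3  2  3  4  5
 G  4  4  4  3  3  4  5
 A  5  4  5  4  4  4  5
 G  6  5  5  5  5  5  5
 A  7  6  6  6  6  6  6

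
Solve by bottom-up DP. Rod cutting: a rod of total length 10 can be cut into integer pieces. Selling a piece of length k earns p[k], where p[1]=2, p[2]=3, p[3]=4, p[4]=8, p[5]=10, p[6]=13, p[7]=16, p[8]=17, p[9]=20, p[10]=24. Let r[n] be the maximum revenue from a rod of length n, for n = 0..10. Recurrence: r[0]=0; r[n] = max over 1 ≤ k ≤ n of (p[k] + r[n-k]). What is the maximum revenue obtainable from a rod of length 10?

   n    0    1    2    3    4    5    6    7    8    9   10
r[n]    0    2    4    6    8   10   13   16   18   20   24

24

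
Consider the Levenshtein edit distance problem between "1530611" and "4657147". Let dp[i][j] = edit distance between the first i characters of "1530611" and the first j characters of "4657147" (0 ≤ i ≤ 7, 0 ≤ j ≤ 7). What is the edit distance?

   ''  4  6  5  7  1  4  7
''  0  1  2  3  4  5  6  7
 1  1  1  2  3  4  4  5  6
 5  2  2  2  2  3  4  5  6
 3  3  3  3  3  3  4  5  6
 0  4  4  4  4  4  4  5  6
 6  5  5  4  5  5  5  5  6
 1  6  6  5  5  6  5  6  6
 1  7  7  6  6  6  6  6  7

7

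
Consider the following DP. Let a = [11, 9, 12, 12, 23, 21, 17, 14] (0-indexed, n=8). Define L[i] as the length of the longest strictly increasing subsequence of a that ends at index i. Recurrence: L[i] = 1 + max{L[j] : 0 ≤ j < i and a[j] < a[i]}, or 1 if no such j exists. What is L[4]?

   i    0    1    2    3    4    5    6    7
a[i]   11    9   12   12   23   21   17   14
L[i]    1    1    2    2    3    3    3    3

3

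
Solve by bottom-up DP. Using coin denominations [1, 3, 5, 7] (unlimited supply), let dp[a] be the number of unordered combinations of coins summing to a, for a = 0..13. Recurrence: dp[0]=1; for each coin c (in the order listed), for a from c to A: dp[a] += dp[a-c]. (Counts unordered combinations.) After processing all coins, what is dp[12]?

12

after  coin     0     1     2     3     4     5     6     7     8     9    10    11    12    13
          1     1     1     1     1     1     1     1     1     1     1     1     1     1     1
          3     1     1     1     2     2     2     3     3     3     4     4     4     5     5
          5     1     1     1     2     2     3     4     4     5     6     7     8     9    10
          7     1     1     1     2     2     3     4     5     6     7     9    10    12    14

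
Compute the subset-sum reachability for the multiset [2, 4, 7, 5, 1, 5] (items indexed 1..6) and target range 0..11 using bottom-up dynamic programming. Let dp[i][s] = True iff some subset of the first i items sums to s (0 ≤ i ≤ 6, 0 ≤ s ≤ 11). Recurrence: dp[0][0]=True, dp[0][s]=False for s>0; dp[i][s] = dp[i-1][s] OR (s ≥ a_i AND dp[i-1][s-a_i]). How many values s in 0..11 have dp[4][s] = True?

i\s   0   1   2   3   4   5   6   7   8   9  10  11
  0   T   F   F   F   F   F   F   F   F   F   F   F
  1   T   F   T   F   F   F   F   F   F   F   F   F
  2   T   F   T   F   T   F   T   F   F   F   F   F
  3   T   F   T   F   T   F   T   T   F   T   F   T
  4   T   F   T   F   T   T   T   T   F   T   F   T
  5   T   T   T   T   T   T   T   T   T   T   T   T
  6   T   T   T   T   T   T   T   T   T   T   T   T

8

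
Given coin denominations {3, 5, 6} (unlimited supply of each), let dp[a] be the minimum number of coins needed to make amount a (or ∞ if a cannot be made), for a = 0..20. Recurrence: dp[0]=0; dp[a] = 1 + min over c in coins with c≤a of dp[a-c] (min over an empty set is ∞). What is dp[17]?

3

 a  0  1  2  3  4  5  6  7  8  9 10 11 12 13 14 15 16 17 18 19 20
dp  0  -  -  1  -  1  1  -  2  2  2  2  2  3  3  3  3  3  3  4  4
(- denotes ∞ / unreachable)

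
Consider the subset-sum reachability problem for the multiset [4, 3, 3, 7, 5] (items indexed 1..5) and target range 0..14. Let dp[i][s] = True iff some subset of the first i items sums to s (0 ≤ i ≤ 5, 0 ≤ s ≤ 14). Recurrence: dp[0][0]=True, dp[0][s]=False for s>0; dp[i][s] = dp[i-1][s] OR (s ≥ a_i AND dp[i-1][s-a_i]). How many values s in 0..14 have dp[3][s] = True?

i\s   0   1   2   3   4   5   6   7   8   9  10  11  12  13  14
  0   T   F   F   F   F   F   F   F   F   F   F   F   F   F   F
  1   T   F   F   F   T   F   F   F   F   F   F   F   F   F   F
  2   T   F   F   T   T   F   F   T   F   F   F   F   F   F   F
  3   T   F   F   T   T   F   T   T   F   F   T   F   F   F   F
  4   T   F   F   T   T   F   T   T   F   F   T   T   F   T   T
  5   T   F   F   T   T   T   T   T   T   T   T   T   T   T   T

6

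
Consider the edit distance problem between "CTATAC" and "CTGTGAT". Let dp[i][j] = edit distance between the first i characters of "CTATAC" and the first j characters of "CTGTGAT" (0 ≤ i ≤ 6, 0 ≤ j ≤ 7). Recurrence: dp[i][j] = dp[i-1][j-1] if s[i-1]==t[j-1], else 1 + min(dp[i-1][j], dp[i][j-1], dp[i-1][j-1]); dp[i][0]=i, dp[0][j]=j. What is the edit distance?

3

   ''  C  T  G  T  G  A  T
''  0  1  2  3  4  5  6  7
 C  1  0  1  2  3  4  5  6
 T  2  1  0  1  2  3  4  5
 A  3  2  1  1  2  3  3  4
 T  4  3  2  2  1  2  3  3
 A  5  4  3  3  2  2  2  3
 C  6  5  4  4  3  3  3  3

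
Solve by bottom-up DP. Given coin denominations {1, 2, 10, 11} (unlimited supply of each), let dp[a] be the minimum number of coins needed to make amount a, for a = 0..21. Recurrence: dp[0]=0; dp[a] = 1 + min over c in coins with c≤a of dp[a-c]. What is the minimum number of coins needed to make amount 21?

2

 a  0  1  2  3  4  5  6  7  8  9 10 11 12 13 14 15 16 17 18 19 20 21
dp  0  1  1  2  2  3  3  4  4  5  1  1  2  2  3  3  4  4  5  5  2  2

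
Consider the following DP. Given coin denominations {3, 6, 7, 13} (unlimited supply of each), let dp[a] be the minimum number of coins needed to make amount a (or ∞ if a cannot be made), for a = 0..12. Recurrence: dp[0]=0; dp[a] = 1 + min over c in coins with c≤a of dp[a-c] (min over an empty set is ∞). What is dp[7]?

 a  0  1  2  3  4  5  6  7  8  9 10 11 12
dp  0  -  -  1  -  -  1  1  -  2  2  -  2
(- denotes ∞ / unreachable)

1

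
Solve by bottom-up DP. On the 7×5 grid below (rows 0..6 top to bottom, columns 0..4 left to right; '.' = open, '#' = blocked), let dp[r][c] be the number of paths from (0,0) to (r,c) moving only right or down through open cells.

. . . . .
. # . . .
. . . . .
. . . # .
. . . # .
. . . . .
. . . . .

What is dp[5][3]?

11

r\c   0   1   2   3   4
  0   1   1   1   1   1
  1   1   0   1   2   3
  2   1   1   2   4   7
  3   1   2   4   0   7
  4   1   3   7   0   7
  5   1   4  11  11  18
  6   1   5  16  27  45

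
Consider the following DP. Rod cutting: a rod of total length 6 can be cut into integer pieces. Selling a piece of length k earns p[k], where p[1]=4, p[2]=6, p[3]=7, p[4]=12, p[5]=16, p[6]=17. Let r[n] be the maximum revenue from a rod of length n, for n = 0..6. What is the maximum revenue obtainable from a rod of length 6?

24

   n    0    1    2    3    4    5    6
r[n]    0    4    8   12   16   20   24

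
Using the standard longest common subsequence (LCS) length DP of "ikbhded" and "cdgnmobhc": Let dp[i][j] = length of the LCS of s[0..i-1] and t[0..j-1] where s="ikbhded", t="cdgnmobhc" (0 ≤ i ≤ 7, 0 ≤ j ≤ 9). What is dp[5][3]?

1

   ''  c  d  g  n  m  o  b  h  c
''  0  0  0  0  0  0  0  0  0  0
 i  0  0  0  0  0  0  0  0  0  0
 k  0  0  0  0  0  0  0  0  0  0
 b  0  0  0  0  0  0  0  1  1  1
 h  0  0  0  0  0  0  0  1  2  2
 d  0  0  1  1  1  1  1  1  2  2
 e  0  0  1  1  1  1  1  1  2  2
 d  0  0  1  1  1  1  1  1  2  2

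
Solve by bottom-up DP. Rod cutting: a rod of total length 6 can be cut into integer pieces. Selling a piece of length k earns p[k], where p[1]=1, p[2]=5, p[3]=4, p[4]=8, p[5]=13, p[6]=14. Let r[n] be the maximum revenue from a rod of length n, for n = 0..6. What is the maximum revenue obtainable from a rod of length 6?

   n    0    1    2    3    4    5    6
r[n]    0    1    5    6   10   13   15

15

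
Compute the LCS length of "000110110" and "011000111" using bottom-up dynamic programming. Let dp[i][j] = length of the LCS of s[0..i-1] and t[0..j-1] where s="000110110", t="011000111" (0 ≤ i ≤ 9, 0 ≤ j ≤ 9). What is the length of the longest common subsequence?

6

   ''  0  1  1  0  0  0  1  1  1
''  0  0  0  0  0  0  0  0  0  0
 0  0  1  1  1  1  1  1  1  1  1
 0  0  1  1  1  2  2  2  2  2  2
 0  0  1  1  1  2  3  3  3  3  3
 1  0  1  2  2  2  3  3  4  4  4
 1  0  1  2  3  3  3  3  4  5  5
 0  0  1  2  3  4  4  4  4  5  5
 1  0  1  2  3  4  4  4  5  5  6
 1  0  1  2  3  4  4  4  5  6  6
 0  0  1  2  3  4  5  5  5  6  6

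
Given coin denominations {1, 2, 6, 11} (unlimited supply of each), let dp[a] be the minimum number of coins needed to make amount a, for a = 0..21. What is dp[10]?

3

 a  0  1  2  3  4  5  6  7  8  9 10 11 12 13 14 15 16 17 18 19 20 21
dp  0  1  1  2  2  3  1  2  2  3  3  1  2  2  3  3  4  2  3  3  4  4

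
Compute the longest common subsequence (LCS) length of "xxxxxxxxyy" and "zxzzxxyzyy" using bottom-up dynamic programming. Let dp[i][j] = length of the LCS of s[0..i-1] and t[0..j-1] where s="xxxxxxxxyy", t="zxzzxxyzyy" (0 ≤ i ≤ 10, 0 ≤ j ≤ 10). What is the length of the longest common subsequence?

5

   ''  z  x  z  z  x  x  y  z  y  y
''  0  0  0  0  0  0  0  0  0  0  0
 x  0  0  1  1  1  1  1  1  1  1  1
 x  0  0  1  1  1  2  2  2  2  2  2
 x  0  0  1  1  1  2  3  3  3  3  3
 x  0  0  1  1  1  2  3  3  3  3  3
 x  0  0  1  1  1  2  3  3  3  3  3
 x  0  0  1  1  1  2  3  3  3  3  3
 x  0  0  1  1  1  2  3  3  3  3  3
 x  0  0  1  1  1  2  3  3  3  3  3
 y  0  0  1  1  1  2  3  4  4  4  4
 y  0  0  1  1  1  2  3  4  4  5  5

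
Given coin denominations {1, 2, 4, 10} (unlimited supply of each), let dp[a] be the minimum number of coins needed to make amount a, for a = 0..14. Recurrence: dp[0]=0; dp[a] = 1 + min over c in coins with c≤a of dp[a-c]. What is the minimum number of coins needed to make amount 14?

 a  0  1  2  3  4  5  6  7  8  9 10 11 12 13 14
dp  0  1  1  2  1  2  2  3  2  3  1  2  2  3  2

2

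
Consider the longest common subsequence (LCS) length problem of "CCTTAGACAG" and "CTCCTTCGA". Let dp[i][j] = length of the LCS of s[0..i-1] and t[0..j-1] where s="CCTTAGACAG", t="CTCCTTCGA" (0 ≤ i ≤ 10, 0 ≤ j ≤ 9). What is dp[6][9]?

   ''  C  T  C  C  T  T  C  G  A
''  0  0  0  0  0  0  0  0  0  0
 C  0  1  1  1  1  1  1  1  1  1
 C  0  1  1  2  2  2  2  2  2  2
 T  0  1  2  2  2  3  3  3  3  3
 T  0  1  2  2  2  3  4  4  4  4
 A  0  1  2  2  2  3  4  4  4  5
 G  0  1  2  2  2  3  4  4  5  5
 A  0  1  2  2  2  3  4  4  5  6
 C  0  1  2  3  3  3  4  5  5  6
 A  0  1  2  3  3  3  4  5  5  6
 G  0  1  2  3  3  3  4  5  6  6

5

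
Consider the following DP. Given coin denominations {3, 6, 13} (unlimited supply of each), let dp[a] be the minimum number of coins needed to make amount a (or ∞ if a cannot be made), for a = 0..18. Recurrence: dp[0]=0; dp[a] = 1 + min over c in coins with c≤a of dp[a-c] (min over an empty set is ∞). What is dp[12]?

 a  0  1  2  3  4  5  6  7  8  9 10 11 12 13 14 15 16 17 18
dp  0  -  -  1  -  -  1  -  -  2  -  -  2  1  -  3  2  -  3
(- denotes ∞ / unreachable)

2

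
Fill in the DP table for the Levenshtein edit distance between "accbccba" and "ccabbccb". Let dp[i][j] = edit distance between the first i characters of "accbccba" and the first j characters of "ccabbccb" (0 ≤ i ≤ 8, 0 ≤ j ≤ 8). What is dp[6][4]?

4

   ''  c  c  a  b  b  c  c  b
''  0  1  2  3  4  5  6  7  8
 a  1  1  2  2  3  4  5  6  7
 c  2  1  1  2  3  4  4  5  6
 c  3  2  1  2  3  4  4  4  5
 b  4  3  2  2  2  3  4  5  4
 c  5  4  3  3  3  3  3  4  5
 c  6  5  4  4  4  4  3  3  4
 b  7  6  5  5  4  4  4  4  3
 a  8  7  6  5  5  5  5  5  4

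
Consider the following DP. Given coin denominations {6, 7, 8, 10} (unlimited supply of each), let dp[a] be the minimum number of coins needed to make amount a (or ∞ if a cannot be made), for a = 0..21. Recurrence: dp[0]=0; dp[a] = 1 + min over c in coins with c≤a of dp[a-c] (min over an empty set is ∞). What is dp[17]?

2

 a  0  1  2  3  4  5  6  7  8  9 10 11 12 13 14 15 16 17 18 19 20 21
dp  0  -  -  -  -  -  1  1  1  -  1  -  2  2  2  2  2  2  2  3  2  3
(- denotes ∞ / unreachable)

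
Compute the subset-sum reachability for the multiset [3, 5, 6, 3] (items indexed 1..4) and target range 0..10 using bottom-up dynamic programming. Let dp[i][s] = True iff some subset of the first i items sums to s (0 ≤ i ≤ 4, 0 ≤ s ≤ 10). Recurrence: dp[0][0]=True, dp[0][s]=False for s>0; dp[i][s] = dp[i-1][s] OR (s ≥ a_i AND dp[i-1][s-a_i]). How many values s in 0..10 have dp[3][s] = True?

6

i\s   0   1   2   3   4   5   6   7   8   9  10
  0   T   F   F   F   F   F   F   F   F   F   F
  1   T   F   F   T   F   F   F   F   F   F   F
  2   T   F   F   T   F   T   F   F   T   F   F
  3   T   F   F   T   F   T   T   F   T   T   F
  4   T   F   F   T   F   T   T   F   T   T   F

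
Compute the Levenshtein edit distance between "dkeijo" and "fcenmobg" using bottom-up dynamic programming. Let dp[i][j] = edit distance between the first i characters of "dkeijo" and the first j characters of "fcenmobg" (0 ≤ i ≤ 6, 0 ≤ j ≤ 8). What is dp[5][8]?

7

   ''  f  c  e  n  m  o  b  g
''  0  1  2  3  4  5  6  7  8
 d  1  1  2  3  4  5  6  7  8
 k  2  2  2  3  4  5  6  7  8
 e  3  3  3  2  3  4  5  6  7
 i  4  4  4  3  3  4  5  6  7
 j  5  5  5  4  4  4  5  6  7
 o  6  6  6  5  5  5  4  5  6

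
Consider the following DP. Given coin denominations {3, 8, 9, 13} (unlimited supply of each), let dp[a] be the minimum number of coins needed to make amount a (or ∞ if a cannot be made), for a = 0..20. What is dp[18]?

 a  0  1  2  3  4  5  6  7  8  9 10 11 12 13 14 15 16 17 18 19 20
dp  0  -  -  1  -  -  2  -  1  1  -  2  2  1  3  3  2  2  2  3  3
(- denotes ∞ / unreachable)

2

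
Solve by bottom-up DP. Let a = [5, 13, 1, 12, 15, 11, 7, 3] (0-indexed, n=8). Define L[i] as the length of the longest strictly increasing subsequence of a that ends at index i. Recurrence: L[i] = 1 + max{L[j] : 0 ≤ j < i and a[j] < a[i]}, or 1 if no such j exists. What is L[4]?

   i    0    1    2    3    4    5    6    7
a[i]    5   13    1   12   15   11    7    3
L[i]    1    2    1    2    3    2    2    2

3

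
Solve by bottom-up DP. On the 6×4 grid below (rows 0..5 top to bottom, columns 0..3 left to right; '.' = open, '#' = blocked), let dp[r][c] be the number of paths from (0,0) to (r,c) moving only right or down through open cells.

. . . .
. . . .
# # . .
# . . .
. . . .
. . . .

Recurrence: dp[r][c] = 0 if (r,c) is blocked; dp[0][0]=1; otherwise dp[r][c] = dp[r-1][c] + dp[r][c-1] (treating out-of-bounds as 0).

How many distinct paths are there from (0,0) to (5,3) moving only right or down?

r\c   0   1   2   3
  0   1   1   1   1
  1   1   2   3   4
  2   0   0   3   7
  3   0   0   3  10
  4   0   0   3  13
  5   0   0   3  16

16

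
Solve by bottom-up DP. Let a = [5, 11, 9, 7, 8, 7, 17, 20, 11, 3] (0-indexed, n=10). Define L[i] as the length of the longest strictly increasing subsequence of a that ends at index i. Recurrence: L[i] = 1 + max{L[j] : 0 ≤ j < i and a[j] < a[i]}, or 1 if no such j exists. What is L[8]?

4

   i    0    1    2    3    4    5    6    7    8    9
a[i]    5   11    9    7    8    7   17   20   11    3
L[i]    1    2    2    2    3    2    4    5    4    1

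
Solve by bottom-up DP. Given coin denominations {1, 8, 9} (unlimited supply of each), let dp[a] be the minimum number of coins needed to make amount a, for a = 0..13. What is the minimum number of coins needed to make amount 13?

 a  0  1  2  3  4  5  6  7  8  9 10 11 12 13
dp  0  1  2  3  4  5  6  7  1  1  2  3  4  5

5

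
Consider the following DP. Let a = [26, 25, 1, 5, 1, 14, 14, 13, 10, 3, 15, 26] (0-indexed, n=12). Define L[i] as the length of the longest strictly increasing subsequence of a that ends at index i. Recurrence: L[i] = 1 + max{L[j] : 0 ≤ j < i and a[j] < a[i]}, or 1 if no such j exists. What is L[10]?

   i    0    1    2    3    4    5    6    7    8    9   10   11
a[i]   26   25    1    5    1   14   14   13   10    3   15   26
L[i]    1    1    1    2    1    3    3    3    3    2    4    5

4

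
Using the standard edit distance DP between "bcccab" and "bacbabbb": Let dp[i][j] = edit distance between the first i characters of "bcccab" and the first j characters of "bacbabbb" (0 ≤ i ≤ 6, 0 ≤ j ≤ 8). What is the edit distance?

   ''  b  a  c  b  a  b  b  b
''  0  1  2  3  4  5  6  7  8
 b  1  0  1  2  3  4  5  6  7
 c  2  1  1  1  2  3  4  5  6
 c  3  2  2  1  2  3  4  5  6
 c  4  3  3  2  2  3  4  5  6
 a  5  4  3  3  3  2  3  4  5
 b  6  5  4  4  3  3  2  3  4

4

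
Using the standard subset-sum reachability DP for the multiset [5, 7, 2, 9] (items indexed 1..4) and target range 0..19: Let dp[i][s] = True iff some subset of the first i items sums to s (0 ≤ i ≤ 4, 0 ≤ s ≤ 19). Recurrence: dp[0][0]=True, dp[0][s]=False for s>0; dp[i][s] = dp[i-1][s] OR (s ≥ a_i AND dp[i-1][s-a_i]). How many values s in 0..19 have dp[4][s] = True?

10

i\s   0   1   2   3   4   5   6   7   8   9  10  11  12  13  14  15  16  17  18  19
  0   T   F   F   F   F   F   F   F   F   F   F   F   F   F   F   F   F   F   F   F
  1   T   F   F   F   F   T   F   F   F   F   F   F   F   F   F   F   F   F   F   F
  2   T   F   F   F   F   T   F   T   F   F   F   F   T   F   F   F   F   F   F   F
  3   T   F   T   F   F   T   F   T   F   T   F   F   T   F   T   F   F   F   F   F
  4   T   F   T   F   F   T   F   T   F   T   F   T   T   F   T   F   T   F   T   F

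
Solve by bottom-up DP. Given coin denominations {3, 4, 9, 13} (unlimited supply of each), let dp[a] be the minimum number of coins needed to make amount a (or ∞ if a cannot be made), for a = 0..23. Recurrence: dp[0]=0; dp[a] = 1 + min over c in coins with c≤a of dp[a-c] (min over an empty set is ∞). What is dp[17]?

 a  0  1  2  3  4  5  6  7  8  9 10 11 12 13 14 15 16 17 18 19 20 21 22 23
dp  0  -  -  1  1  -  2  2  2  1  3  3  2  1  4  3  2  2  2  3  3  3  2  4
(- denotes ∞ / unreachable)

2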